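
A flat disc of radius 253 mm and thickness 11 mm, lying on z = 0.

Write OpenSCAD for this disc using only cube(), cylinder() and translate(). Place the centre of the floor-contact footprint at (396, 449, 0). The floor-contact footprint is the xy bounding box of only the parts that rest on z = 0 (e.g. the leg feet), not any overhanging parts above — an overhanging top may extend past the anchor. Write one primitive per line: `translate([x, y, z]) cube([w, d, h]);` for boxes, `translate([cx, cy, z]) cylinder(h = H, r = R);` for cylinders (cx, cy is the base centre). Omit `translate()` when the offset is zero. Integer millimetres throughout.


translate([396, 449, 0]) cylinder(h = 11, r = 253);


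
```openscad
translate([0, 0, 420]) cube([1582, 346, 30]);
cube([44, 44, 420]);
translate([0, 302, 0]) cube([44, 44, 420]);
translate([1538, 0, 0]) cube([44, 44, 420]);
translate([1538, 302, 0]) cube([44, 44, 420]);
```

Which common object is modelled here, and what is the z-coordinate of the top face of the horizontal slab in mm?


A bench. The seat-top height is 450 mm.

A long slab on four corner posts — a bench. The slab sits at z = 420 with thickness 30, so the top is 420 + 30 = 450 mm.


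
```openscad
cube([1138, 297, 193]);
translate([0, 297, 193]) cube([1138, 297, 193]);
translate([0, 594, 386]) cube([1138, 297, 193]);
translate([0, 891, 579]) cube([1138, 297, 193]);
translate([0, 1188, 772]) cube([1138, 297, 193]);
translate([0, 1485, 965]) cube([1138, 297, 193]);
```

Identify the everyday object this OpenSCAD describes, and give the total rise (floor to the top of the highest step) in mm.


A staircase. The total rise is 1158 mm.

6 identical blocks, each offset up and back from the previous — a staircase. Each step is 193 mm tall and there are 6 of them, so the total rise is 6 × 193 = 1158 mm.


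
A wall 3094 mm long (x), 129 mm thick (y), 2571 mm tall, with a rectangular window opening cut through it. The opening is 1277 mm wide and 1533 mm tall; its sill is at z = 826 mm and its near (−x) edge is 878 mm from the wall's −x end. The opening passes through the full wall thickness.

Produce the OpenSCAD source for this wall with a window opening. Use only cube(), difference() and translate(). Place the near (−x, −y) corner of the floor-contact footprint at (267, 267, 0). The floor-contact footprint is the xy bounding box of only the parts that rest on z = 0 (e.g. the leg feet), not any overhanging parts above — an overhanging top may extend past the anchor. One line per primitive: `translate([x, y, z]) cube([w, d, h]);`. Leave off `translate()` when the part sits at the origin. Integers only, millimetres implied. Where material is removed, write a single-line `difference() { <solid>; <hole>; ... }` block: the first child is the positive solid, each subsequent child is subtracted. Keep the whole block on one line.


difference() { translate([267, 267, 0]) cube([3094, 129, 2571]); translate([1145, 267, 826]) cube([1277, 129, 1533]); }


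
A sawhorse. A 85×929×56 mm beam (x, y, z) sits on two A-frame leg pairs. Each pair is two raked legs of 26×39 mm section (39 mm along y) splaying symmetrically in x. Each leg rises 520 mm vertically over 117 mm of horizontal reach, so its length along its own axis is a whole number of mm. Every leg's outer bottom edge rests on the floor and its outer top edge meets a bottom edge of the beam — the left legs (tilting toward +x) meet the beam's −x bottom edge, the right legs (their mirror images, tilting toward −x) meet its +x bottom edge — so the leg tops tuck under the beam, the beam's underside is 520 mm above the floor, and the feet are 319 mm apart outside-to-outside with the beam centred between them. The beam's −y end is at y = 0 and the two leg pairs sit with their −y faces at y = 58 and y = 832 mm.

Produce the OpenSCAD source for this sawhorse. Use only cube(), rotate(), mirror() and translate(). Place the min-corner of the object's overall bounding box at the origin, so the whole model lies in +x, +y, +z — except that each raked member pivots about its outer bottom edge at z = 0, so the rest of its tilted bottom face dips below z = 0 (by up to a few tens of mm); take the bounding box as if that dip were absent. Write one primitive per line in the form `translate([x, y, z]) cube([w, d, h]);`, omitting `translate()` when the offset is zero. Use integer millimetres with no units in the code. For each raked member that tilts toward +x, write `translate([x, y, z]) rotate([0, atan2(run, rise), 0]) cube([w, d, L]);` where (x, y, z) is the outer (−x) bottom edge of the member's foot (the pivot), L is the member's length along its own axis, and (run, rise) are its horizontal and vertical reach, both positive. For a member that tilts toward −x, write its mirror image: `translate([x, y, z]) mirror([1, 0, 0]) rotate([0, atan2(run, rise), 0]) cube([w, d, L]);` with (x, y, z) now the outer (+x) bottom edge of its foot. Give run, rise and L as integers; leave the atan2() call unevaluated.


translate([117, 0, 520]) cube([85, 929, 56]);
translate([0, 58, 0]) rotate([0, atan2(117, 520), 0]) cube([26, 39, 533]);
translate([319, 58, 0]) mirror([1, 0, 0]) rotate([0, atan2(117, 520), 0]) cube([26, 39, 533]);
translate([0, 832, 0]) rotate([0, atan2(117, 520), 0]) cube([26, 39, 533]);
translate([319, 832, 0]) mirror([1, 0, 0]) rotate([0, atan2(117, 520), 0]) cube([26, 39, 533]);


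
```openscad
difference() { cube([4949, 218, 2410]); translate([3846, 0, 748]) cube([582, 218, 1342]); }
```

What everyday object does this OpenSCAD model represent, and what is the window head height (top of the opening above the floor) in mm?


A wall with a window opening. The window head height is 2090 mm.

A wall with a rectangular opening subtracted — a window. Sill at z = 748, opening 1342 mm tall, so the head is at 748 + 1342 = 2090 mm.


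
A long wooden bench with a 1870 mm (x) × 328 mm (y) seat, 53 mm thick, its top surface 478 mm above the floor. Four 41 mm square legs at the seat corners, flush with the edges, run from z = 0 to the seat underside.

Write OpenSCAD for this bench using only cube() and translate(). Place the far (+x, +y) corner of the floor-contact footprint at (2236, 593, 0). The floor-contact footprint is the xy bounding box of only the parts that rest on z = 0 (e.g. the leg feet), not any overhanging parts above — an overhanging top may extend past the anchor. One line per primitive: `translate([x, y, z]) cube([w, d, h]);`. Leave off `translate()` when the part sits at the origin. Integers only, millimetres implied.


translate([366, 265, 425]) cube([1870, 328, 53]);
translate([366, 265, 0]) cube([41, 41, 425]);
translate([366, 552, 0]) cube([41, 41, 425]);
translate([2195, 265, 0]) cube([41, 41, 425]);
translate([2195, 552, 0]) cube([41, 41, 425]);


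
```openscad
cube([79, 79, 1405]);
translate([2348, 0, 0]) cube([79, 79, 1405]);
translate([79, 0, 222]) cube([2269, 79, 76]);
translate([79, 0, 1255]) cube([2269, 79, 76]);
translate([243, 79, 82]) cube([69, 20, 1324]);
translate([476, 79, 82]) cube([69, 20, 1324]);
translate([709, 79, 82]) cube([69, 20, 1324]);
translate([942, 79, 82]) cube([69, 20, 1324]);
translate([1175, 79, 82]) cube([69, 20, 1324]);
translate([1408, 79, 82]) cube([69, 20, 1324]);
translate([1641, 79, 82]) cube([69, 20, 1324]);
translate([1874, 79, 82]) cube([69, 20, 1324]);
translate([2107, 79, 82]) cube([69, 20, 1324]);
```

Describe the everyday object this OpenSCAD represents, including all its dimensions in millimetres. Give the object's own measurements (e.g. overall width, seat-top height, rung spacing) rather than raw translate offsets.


A fence section. Two 79×79 mm posts, 1405 mm tall, stand on the floor with a clear span of 2269 mm between their inner faces. Two horizontal rails of 79×76 mm section span the gap between the posts with their undersides at z = 222 mm and z = 1255 mm, flush with the posts' −y face. 9 pickets, each 69 mm wide, 20 mm thick and 1324 mm tall, are fixed to the +y face of the rails with their bottoms at z = 82 mm, spaced across the span with a 164 mm gap after the −x post and between neighbouring pickets, with 172 mm left before the +x post.


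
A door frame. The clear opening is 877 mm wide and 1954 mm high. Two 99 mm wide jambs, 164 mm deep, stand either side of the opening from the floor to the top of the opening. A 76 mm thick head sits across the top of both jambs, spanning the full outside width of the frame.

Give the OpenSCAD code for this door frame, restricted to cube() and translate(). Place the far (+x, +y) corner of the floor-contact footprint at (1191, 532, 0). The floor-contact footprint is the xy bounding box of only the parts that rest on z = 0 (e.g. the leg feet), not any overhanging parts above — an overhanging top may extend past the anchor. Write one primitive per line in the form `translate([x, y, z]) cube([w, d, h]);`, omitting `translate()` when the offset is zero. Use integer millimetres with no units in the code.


translate([116, 368, 0]) cube([99, 164, 1954]);
translate([1092, 368, 0]) cube([99, 164, 1954]);
translate([116, 368, 1954]) cube([1075, 164, 76]);


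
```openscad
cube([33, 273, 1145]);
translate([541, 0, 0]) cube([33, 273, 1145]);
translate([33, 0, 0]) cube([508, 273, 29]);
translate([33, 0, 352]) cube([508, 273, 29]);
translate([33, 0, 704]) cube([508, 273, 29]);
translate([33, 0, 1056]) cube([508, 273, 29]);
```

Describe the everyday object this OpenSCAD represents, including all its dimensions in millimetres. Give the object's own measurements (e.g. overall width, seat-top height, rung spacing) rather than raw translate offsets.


An open bookshelf. Two side panels, each 33 mm thick, 273 mm deep and 1145 mm tall, stand 574 mm apart (outside-to-outside). Between them sit 4 shelves, each 29 mm thick and 273 mm deep, spanning the full gap between the sides. The bottom shelf rests on the floor (its underside at z = 0) and the clear gap between one shelf's top and the next shelf's underside is 323 mm.


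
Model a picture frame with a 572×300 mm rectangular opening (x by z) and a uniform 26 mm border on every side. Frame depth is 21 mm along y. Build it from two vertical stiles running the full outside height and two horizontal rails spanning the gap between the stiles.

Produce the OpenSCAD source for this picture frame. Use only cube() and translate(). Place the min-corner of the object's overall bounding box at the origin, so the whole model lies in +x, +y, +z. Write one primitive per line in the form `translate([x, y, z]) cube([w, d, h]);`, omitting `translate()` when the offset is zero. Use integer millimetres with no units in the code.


cube([26, 21, 352]);
translate([598, 0, 0]) cube([26, 21, 352]);
translate([26, 0, 0]) cube([572, 21, 26]);
translate([26, 0, 326]) cube([572, 21, 26]);


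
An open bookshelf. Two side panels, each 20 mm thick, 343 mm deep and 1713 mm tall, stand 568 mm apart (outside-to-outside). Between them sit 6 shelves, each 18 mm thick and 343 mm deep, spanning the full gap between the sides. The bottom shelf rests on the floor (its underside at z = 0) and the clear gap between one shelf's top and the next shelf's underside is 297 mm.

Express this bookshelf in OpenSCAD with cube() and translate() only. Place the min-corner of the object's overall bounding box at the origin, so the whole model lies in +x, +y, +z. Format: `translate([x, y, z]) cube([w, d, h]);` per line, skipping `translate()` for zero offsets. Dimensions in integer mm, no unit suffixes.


cube([20, 343, 1713]);
translate([548, 0, 0]) cube([20, 343, 1713]);
translate([20, 0, 0]) cube([528, 343, 18]);
translate([20, 0, 315]) cube([528, 343, 18]);
translate([20, 0, 630]) cube([528, 343, 18]);
translate([20, 0, 945]) cube([528, 343, 18]);
translate([20, 0, 1260]) cube([528, 343, 18]);
translate([20, 0, 1575]) cube([528, 343, 18]);


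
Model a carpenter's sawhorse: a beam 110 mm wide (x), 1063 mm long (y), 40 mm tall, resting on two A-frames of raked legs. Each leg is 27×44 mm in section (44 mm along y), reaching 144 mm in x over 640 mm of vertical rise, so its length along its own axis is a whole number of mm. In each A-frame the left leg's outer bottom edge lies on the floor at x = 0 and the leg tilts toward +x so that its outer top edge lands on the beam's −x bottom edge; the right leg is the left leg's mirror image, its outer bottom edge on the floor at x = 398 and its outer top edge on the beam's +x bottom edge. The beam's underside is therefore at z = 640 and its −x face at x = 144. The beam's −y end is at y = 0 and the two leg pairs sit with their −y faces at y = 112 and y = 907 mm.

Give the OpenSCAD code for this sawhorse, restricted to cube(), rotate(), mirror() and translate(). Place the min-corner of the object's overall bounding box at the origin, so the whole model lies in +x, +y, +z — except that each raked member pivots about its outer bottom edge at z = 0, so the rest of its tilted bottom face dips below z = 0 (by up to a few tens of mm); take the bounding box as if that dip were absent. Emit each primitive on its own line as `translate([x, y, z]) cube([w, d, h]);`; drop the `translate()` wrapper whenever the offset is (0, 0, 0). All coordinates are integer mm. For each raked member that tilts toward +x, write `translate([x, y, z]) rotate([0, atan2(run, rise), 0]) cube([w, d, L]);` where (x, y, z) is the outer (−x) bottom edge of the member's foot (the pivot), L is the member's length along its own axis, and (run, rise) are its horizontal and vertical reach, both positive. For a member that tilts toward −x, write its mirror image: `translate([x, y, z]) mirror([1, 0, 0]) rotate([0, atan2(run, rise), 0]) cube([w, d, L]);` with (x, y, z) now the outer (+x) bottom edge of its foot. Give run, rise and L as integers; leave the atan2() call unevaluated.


translate([144, 0, 640]) cube([110, 1063, 40]);
translate([0, 112, 0]) rotate([0, atan2(144, 640), 0]) cube([27, 44, 656]);
translate([398, 112, 0]) mirror([1, 0, 0]) rotate([0, atan2(144, 640), 0]) cube([27, 44, 656]);
translate([0, 907, 0]) rotate([0, atan2(144, 640), 0]) cube([27, 44, 656]);
translate([398, 907, 0]) mirror([1, 0, 0]) rotate([0, atan2(144, 640), 0]) cube([27, 44, 656]);


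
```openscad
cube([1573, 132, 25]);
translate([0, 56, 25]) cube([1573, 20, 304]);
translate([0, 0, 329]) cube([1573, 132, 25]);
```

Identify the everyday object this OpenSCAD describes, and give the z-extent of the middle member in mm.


An I-beam. The web height is 304 mm.

Two wide flanges with a thin centred web — an I-beam. Overall 354 mm minus two 25 mm flanges gives a web of 354 − 2·25 = 304 mm.


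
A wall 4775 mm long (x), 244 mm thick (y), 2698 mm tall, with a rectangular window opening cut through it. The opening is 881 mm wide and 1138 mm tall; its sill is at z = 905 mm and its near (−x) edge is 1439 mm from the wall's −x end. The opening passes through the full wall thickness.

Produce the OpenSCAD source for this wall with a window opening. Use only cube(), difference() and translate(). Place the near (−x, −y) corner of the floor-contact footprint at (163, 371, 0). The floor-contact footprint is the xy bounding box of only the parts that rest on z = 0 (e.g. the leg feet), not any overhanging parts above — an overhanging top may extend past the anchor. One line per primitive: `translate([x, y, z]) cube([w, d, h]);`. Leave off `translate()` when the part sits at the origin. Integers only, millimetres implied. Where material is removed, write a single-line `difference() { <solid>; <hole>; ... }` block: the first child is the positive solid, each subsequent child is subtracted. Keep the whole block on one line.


difference() { translate([163, 371, 0]) cube([4775, 244, 2698]); translate([1602, 371, 905]) cube([881, 244, 1138]); }


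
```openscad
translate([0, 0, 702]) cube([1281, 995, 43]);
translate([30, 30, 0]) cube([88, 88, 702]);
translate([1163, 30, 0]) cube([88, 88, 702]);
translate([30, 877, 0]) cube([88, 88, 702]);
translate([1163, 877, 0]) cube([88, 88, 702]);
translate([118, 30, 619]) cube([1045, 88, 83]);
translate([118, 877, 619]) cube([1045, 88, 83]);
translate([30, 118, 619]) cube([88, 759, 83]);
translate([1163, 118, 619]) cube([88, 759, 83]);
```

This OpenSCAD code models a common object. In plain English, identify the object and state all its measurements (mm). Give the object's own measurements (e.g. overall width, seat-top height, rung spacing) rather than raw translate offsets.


A rectangular dining table. The top is 1281×995×43 mm with its upper surface at z = 745 mm. It stands on four 88×88 mm square legs, each inset 30 mm from the nearest pair of top edges, running from the floor to the underside of the top. Four apron rails, 88 mm thick and 83 mm tall, run between adjacent legs with their top edges flush with the underside of the top and their outer faces flush with the legs' outer faces.


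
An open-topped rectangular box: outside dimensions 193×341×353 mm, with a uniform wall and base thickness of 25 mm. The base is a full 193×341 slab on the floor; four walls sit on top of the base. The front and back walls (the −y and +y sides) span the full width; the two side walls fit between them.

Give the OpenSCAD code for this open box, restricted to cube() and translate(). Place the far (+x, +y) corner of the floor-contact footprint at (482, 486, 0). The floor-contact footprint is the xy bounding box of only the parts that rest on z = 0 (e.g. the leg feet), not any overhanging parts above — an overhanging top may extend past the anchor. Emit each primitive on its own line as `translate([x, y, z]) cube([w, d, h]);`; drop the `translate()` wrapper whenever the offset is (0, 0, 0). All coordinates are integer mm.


translate([289, 145, 0]) cube([193, 341, 25]);
translate([289, 145, 25]) cube([193, 25, 328]);
translate([289, 461, 25]) cube([193, 25, 328]);
translate([289, 170, 25]) cube([25, 291, 328]);
translate([457, 170, 25]) cube([25, 291, 328]);


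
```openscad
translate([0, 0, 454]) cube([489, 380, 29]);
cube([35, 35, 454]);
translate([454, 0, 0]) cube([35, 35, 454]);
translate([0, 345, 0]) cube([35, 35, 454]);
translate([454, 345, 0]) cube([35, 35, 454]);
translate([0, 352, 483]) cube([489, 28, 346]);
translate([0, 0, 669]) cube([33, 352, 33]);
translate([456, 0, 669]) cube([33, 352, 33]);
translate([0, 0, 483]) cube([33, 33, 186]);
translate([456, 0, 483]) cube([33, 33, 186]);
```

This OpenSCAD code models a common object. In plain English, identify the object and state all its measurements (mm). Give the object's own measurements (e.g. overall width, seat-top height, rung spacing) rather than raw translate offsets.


A chair. The seat is a 489×380×29 mm slab with its top at z = 483 mm, on four 35×35 mm corner legs (flush with the seat edges, standing on z = 0). A flat backrest 28 mm thick, 346 mm tall, spans the full seat width and rises from the seat top along its +y edge, rear face flush with the rear of the seat. Two armrests of 33×33 mm section run along each side from the seat's front edge to the front of the backrest, top faces 219 mm above the seat top and outer faces flush with the seat's x-edges; a 33×33 mm post under the front of each armrest stands on the seat at the front corner.


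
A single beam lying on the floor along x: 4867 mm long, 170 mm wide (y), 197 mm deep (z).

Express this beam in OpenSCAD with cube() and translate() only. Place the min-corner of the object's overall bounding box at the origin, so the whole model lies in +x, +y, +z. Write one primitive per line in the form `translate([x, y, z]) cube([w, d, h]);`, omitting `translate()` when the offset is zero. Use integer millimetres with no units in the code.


cube([4867, 170, 197]);


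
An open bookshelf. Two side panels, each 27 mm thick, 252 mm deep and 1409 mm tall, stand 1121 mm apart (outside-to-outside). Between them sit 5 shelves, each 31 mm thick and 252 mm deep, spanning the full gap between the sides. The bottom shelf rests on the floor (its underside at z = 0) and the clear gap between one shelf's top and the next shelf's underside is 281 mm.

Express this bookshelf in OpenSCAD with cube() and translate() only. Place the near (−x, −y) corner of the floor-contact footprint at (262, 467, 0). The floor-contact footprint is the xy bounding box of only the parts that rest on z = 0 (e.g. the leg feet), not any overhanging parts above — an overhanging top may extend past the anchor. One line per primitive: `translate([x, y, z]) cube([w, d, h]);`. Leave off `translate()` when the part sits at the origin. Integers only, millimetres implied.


translate([262, 467, 0]) cube([27, 252, 1409]);
translate([1356, 467, 0]) cube([27, 252, 1409]);
translate([289, 467, 0]) cube([1067, 252, 31]);
translate([289, 467, 312]) cube([1067, 252, 31]);
translate([289, 467, 624]) cube([1067, 252, 31]);
translate([289, 467, 936]) cube([1067, 252, 31]);
translate([289, 467, 1248]) cube([1067, 252, 31]);


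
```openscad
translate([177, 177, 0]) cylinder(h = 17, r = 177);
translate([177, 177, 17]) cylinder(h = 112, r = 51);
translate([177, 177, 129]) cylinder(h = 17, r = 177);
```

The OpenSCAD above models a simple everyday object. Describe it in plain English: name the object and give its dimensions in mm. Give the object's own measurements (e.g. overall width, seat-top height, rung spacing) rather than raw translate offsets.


A spool: two coaxial disc flanges of radius 177 mm and thickness 17 mm, joined by a core cylinder of radius 51 mm and height 112 mm. The lower flange rests on z = 0 and the three cylinders share a vertical axis.


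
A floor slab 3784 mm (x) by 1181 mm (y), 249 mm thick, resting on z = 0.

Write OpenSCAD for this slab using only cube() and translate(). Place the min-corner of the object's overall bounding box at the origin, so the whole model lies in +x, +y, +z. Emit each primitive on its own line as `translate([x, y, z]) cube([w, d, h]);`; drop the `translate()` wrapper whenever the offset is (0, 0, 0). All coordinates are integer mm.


cube([3784, 1181, 249]);


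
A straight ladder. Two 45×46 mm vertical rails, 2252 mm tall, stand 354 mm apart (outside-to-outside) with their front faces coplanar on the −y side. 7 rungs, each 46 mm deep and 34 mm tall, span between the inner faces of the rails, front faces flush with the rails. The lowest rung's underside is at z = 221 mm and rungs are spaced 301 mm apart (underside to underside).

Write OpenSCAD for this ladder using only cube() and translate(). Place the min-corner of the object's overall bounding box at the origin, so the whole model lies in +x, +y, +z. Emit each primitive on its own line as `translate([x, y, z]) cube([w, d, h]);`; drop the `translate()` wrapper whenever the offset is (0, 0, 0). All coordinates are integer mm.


cube([45, 46, 2252]);
translate([309, 0, 0]) cube([45, 46, 2252]);
translate([45, 0, 221]) cube([264, 46, 34]);
translate([45, 0, 522]) cube([264, 46, 34]);
translate([45, 0, 823]) cube([264, 46, 34]);
translate([45, 0, 1124]) cube([264, 46, 34]);
translate([45, 0, 1425]) cube([264, 46, 34]);
translate([45, 0, 1726]) cube([264, 46, 34]);
translate([45, 0, 2027]) cube([264, 46, 34]);


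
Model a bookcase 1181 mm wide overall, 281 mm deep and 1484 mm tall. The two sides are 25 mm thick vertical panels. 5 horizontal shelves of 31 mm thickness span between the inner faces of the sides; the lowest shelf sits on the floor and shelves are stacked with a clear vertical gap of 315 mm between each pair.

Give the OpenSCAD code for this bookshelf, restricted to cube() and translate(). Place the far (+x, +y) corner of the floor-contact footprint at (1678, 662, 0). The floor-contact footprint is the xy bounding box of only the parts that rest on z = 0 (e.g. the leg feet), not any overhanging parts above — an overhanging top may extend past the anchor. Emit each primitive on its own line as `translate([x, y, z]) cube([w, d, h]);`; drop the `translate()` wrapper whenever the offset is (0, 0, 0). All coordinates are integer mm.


translate([497, 381, 0]) cube([25, 281, 1484]);
translate([1653, 381, 0]) cube([25, 281, 1484]);
translate([522, 381, 0]) cube([1131, 281, 31]);
translate([522, 381, 346]) cube([1131, 281, 31]);
translate([522, 381, 692]) cube([1131, 281, 31]);
translate([522, 381, 1038]) cube([1131, 281, 31]);
translate([522, 381, 1384]) cube([1131, 281, 31]);


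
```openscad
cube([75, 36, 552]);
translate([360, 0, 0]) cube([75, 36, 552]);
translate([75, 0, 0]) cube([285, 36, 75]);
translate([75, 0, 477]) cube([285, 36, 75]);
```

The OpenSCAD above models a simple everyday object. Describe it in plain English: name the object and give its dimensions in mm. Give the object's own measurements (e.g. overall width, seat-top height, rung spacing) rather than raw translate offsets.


A rectangular picture frame lying in the x–z plane (depth along y). The opening is 285 mm wide (x) by 402 mm tall (z), surrounded by a border 75 mm wide on all four sides. The frame is 36 mm deep and is made of two full-height vertical stiles with two horizontal rails fitted between them.


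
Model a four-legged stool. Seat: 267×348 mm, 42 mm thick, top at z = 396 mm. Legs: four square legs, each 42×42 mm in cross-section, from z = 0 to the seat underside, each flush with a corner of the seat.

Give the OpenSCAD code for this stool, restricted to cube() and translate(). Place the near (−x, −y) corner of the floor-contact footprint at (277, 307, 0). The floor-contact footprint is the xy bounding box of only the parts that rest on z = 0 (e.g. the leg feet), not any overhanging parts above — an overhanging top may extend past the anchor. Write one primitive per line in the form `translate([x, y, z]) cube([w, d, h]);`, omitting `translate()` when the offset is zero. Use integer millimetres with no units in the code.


translate([277, 307, 354]) cube([267, 348, 42]);
translate([277, 307, 0]) cube([42, 42, 354]);
translate([502, 307, 0]) cube([42, 42, 354]);
translate([277, 613, 0]) cube([42, 42, 354]);
translate([502, 613, 0]) cube([42, 42, 354]);


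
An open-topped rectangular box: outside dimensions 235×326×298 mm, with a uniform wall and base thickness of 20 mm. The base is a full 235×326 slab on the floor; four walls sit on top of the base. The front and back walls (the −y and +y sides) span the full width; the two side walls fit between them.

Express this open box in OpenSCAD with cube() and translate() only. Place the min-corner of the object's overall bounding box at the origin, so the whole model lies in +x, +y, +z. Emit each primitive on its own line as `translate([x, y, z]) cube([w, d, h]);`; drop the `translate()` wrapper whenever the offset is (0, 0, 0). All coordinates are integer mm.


cube([235, 326, 20]);
translate([0, 0, 20]) cube([235, 20, 278]);
translate([0, 306, 20]) cube([235, 20, 278]);
translate([0, 20, 20]) cube([20, 286, 278]);
translate([215, 20, 20]) cube([20, 286, 278]);


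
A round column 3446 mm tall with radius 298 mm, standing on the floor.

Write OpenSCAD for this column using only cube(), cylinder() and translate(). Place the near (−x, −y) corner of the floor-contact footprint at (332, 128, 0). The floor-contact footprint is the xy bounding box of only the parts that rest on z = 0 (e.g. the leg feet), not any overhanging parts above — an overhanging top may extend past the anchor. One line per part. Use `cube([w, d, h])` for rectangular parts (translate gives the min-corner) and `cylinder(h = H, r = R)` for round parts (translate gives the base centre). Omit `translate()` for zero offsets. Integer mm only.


translate([630, 426, 0]) cylinder(h = 3446, r = 298);


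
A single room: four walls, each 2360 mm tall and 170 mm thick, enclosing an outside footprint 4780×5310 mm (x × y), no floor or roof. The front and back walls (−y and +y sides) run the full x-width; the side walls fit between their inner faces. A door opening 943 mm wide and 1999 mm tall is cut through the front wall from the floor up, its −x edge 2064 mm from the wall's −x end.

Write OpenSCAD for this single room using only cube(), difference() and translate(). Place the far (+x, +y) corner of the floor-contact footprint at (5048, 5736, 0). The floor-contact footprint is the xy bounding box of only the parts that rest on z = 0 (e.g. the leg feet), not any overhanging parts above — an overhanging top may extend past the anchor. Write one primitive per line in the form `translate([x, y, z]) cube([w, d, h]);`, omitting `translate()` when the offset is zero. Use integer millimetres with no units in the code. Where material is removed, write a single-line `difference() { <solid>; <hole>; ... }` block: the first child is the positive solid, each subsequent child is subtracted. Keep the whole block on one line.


difference() { translate([268, 426, 0]) cube([4780, 170, 2360]); translate([2332, 426, 0]) cube([943, 170, 1999]); }
translate([268, 5566, 0]) cube([4780, 170, 2360]);
translate([268, 596, 0]) cube([170, 4970, 2360]);
translate([4878, 596, 0]) cube([170, 4970, 2360]);


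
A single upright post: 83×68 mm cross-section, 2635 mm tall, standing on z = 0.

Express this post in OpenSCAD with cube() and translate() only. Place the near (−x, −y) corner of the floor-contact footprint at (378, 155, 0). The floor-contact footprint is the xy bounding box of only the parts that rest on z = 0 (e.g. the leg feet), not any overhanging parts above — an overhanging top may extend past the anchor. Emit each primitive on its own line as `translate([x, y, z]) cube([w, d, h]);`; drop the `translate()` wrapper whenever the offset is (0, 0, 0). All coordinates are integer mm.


translate([378, 155, 0]) cube([83, 68, 2635]);


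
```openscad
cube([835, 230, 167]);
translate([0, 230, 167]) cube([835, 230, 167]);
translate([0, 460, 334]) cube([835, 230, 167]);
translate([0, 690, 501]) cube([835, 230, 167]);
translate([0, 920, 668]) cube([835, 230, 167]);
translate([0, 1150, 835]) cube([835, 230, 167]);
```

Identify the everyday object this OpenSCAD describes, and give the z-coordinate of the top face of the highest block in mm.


A staircase. The total rise is 1002 mm.

6 identical blocks, each offset up and back from the previous — a staircase. Each step is 167 mm tall and there are 6 of them, so the total rise is 6 × 167 = 1002 mm.


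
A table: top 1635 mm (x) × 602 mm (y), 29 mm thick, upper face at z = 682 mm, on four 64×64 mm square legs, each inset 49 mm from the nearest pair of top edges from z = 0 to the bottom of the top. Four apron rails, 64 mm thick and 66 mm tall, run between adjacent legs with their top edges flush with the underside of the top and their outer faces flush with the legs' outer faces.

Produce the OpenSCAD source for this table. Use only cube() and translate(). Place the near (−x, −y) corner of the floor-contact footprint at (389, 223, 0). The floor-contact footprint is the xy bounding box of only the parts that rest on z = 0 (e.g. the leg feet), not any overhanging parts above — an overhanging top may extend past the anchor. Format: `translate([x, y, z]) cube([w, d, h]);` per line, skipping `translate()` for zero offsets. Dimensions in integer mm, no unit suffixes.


// leg_h = 682 - 29 = 653
// apron z = 653 - 66 = 587
translate([340, 174, 653]) cube([1635, 602, 29]);
translate([389, 223, 0]) cube([64, 64, 653]);
translate([1862, 223, 0]) cube([64, 64, 653]);
translate([389, 663, 0]) cube([64, 64, 653]);
translate([1862, 663, 0]) cube([64, 64, 653]);
translate([453, 223, 587]) cube([1409, 64, 66]);
translate([453, 663, 587]) cube([1409, 64, 66]);
translate([389, 287, 587]) cube([64, 376, 66]);
translate([1862, 287, 587]) cube([64, 376, 66]);


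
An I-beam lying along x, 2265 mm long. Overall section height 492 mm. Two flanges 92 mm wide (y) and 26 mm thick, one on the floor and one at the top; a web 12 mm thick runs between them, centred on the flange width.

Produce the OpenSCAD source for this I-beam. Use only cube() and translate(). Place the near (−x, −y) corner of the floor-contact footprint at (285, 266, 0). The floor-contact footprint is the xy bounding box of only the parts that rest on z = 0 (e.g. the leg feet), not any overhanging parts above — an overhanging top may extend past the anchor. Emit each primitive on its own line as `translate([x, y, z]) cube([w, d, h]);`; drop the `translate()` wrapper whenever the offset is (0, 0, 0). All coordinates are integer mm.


translate([285, 266, 0]) cube([2265, 92, 26]);
translate([285, 306, 26]) cube([2265, 12, 440]);
translate([285, 266, 466]) cube([2265, 92, 26]);


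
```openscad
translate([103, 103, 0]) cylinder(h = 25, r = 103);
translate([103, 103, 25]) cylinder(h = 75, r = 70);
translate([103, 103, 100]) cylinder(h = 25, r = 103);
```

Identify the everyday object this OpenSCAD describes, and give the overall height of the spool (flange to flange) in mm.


A spool. The overall height is 125 mm.

Three coaxial cylinders, large–small–large — a spool. Two 25 mm flanges and a 75 mm core give 25 + 75 + 25 = 125 mm.


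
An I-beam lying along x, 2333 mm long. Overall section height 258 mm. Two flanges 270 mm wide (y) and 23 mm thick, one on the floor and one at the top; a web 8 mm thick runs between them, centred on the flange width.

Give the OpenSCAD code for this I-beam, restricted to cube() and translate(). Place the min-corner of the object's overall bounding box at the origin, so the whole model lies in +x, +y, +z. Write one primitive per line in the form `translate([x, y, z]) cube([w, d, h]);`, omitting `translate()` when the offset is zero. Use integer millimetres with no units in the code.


cube([2333, 270, 23]);
translate([0, 131, 23]) cube([2333, 8, 212]);
translate([0, 0, 235]) cube([2333, 270, 23]);


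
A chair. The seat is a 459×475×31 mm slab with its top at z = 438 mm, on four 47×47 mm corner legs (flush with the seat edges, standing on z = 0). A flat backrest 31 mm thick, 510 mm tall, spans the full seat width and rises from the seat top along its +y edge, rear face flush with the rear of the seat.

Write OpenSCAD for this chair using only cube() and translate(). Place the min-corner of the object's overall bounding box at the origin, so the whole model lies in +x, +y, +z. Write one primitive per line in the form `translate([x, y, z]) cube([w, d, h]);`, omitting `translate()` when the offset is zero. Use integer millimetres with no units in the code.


translate([0, 0, 407]) cube([459, 475, 31]);
cube([47, 47, 407]);
translate([412, 0, 0]) cube([47, 47, 407]);
translate([0, 428, 0]) cube([47, 47, 407]);
translate([412, 428, 0]) cube([47, 47, 407]);
translate([0, 444, 438]) cube([459, 31, 510]);


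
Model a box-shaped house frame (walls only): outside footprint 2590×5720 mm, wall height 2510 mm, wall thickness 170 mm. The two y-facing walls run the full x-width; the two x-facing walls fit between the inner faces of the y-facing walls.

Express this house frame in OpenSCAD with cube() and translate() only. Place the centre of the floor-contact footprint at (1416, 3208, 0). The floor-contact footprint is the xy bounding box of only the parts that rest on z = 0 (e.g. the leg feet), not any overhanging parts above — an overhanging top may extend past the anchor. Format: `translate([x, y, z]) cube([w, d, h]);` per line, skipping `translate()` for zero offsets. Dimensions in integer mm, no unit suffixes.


translate([121, 348, 0]) cube([2590, 170, 2510]);
translate([121, 5898, 0]) cube([2590, 170, 2510]);
translate([121, 518, 0]) cube([170, 5380, 2510]);
translate([2541, 518, 0]) cube([170, 5380, 2510]);


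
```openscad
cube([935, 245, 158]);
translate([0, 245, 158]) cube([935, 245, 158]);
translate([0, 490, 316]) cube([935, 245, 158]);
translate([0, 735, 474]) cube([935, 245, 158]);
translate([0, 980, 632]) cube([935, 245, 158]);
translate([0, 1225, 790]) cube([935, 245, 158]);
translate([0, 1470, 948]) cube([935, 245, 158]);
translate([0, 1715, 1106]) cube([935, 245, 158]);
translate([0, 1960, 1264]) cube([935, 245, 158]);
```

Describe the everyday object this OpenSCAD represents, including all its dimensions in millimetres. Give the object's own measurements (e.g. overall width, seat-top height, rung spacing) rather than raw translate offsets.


A straight staircase of 9 solid steps. Each step is 935 mm wide (x), 245 mm deep (y, the going) and 158 mm tall (the rise). The first step rests on the floor; each subsequent step sits one going further in +y and one rise higher in +z, directly behind and above the previous step with no overlap.


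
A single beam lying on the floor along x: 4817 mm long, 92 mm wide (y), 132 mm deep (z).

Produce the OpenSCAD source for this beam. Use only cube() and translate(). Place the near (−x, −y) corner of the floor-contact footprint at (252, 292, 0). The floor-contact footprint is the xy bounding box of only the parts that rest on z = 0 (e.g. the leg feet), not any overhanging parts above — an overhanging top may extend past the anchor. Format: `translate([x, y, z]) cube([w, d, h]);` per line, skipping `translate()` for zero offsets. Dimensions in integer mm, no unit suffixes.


translate([252, 292, 0]) cube([4817, 92, 132]);


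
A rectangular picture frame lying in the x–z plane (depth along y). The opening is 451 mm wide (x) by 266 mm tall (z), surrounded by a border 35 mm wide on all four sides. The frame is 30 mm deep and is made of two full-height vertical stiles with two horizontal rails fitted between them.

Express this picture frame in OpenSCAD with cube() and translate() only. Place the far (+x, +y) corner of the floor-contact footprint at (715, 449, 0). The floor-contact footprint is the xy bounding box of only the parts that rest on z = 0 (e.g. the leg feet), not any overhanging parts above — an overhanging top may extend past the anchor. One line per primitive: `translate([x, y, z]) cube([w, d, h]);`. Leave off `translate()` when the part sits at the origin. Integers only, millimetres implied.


translate([194, 419, 0]) cube([35, 30, 336]);
translate([680, 419, 0]) cube([35, 30, 336]);
translate([229, 419, 0]) cube([451, 30, 35]);
translate([229, 419, 301]) cube([451, 30, 35]);


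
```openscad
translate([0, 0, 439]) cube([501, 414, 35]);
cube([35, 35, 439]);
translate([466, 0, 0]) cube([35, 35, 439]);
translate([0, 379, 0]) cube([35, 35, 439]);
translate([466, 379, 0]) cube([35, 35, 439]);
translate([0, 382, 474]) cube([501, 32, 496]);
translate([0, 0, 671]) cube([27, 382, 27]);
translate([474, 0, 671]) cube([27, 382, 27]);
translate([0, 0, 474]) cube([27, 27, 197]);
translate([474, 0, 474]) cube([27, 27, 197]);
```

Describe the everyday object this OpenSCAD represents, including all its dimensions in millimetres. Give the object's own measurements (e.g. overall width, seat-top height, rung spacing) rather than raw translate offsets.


A chair. The seat is a 501×414×35 mm slab with its top at z = 474 mm, on four 35×35 mm corner legs (flush with the seat edges, standing on z = 0). A flat backrest 32 mm thick, 496 mm tall, spans the full seat width and rises from the seat top along its +y edge, rear face flush with the rear of the seat. Two armrests of 27×27 mm section run along each side from the seat's front edge to the front of the backrest, top faces 224 mm above the seat top and outer faces flush with the seat's x-edges; a 27×27 mm post under the front of each armrest stands on the seat at the front corner.


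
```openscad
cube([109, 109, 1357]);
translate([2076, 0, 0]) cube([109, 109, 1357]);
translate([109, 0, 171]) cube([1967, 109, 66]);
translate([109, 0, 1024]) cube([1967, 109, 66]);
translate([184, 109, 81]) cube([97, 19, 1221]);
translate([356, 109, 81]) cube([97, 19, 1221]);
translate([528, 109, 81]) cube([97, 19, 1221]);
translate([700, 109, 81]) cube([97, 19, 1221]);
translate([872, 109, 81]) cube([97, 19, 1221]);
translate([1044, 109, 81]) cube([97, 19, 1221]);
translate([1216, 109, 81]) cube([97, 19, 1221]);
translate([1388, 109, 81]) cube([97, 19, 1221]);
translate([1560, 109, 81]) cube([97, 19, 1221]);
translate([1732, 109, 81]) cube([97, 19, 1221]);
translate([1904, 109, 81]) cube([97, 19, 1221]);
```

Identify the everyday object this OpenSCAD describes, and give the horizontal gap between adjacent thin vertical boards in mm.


A fence section. The picket gap is 75 mm.

Two posts, two rails, 11 pickets — a fence section. Span 1967 mm holds 11 pickets of 97 mm with 12 equal gaps: ⌊(1967 − 11·97) / 12⌋ = 75 mm.
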